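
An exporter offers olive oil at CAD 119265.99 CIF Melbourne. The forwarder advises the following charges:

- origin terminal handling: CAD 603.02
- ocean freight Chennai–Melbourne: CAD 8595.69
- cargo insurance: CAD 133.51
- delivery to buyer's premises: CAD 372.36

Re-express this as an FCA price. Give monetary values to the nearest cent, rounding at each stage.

Not relevant to the conversion: delivery — on the buyer under both terms; not part of either seller's price.
From CIF to FCA, the seller no longer bears: origin terminal, freight, insurance.
FCA price = 119265.99 − 603.02 − 8595.69 − 133.51 = 109933.77

FCA price: CAD 109933.77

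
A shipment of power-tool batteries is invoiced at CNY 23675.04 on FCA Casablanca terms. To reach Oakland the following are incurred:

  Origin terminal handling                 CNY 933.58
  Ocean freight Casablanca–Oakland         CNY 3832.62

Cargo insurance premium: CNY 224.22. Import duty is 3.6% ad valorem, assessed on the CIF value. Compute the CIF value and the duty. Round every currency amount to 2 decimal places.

CIF = FCA price + pre-shipment costs + freight + insurance
CIF = 23675.04 + 933.58 + 3832.62 + 224.22 = 28665.46
Import duty = 28665.46 × 3.6% = 1031.96

CIF value: CNY 28665.46; import duty: CNY 1031.96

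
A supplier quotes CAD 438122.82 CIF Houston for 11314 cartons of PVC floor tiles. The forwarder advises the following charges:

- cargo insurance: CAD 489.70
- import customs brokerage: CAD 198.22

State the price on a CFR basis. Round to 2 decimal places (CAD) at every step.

CFR price: CAD 437633.12

Not relevant to the conversion: brokerage — on the buyer under both terms; not part of either seller's price.
From CIF to CFR, the seller no longer bears: insurance.
CFR price = 438122.82 − 489.70 = 437633.12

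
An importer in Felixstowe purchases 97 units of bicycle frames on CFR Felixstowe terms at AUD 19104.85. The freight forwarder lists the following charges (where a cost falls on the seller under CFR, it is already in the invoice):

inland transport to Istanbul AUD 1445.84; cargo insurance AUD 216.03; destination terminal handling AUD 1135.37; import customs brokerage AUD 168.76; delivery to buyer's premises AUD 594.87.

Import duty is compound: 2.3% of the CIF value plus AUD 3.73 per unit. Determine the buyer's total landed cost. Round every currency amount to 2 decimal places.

CFR: the seller pays costs through ocean freight to the destination port, but not insurance.
Already in the invoice (seller's account under CFR): inland to port — exclude.
CIF value = CFR price + insurance = 19104.85 + 216.03 = 19320.88
Ad valorem component: 19320.88 × 2.3% = 444.38
Specific component: 97 × 3.73 = 361.81
Import duty = 444.38 + 361.81 = 806.19
Buyer bears: insurance 216.03 + destination terminal 1135.37 + brokerage 168.76 + delivery 594.87 + duty 806.19 = 2921.22
Landed cost = invoice 19104.85 + 2921.22 = 22026.07

Total landed cost: AUD 22026.07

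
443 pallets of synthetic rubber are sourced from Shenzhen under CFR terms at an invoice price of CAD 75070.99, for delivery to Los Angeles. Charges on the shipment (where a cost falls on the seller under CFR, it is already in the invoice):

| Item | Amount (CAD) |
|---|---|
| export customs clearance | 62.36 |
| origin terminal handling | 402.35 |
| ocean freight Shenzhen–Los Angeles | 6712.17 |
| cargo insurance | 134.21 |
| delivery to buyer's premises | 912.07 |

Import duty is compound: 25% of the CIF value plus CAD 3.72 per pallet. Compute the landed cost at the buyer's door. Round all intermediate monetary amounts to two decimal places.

Total landed cost: CAD 96566.53

CFR: the seller pays costs through ocean freight to the destination port, but not insurance.
Already in the invoice (seller's account under CFR): export clearance, origin terminal, freight — exclude.
CIF value = CFR price + insurance = 75070.99 + 134.21 = 75205.20
Ad valorem component: 75205.20 × 25% = 18801.30
Specific component: 443 × 3.72 = 1647.96
Import duty = 18801.30 + 1647.96 = 20449.26
Buyer bears: insurance 134.21 + delivery 912.07 + duty 20449.26 = 21495.54
Landed cost = invoice 75070.99 + 21495.54 = 96566.53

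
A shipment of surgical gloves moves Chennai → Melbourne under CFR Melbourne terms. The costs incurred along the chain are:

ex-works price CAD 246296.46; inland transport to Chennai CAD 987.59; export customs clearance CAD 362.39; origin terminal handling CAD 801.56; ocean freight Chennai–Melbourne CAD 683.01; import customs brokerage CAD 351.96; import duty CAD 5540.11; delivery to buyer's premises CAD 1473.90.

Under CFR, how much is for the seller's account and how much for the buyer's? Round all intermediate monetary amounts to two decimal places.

Seller: CAD 249131.01; buyer: CAD 7365.97

CFR: the seller pays costs through ocean freight to the destination port, but not insurance.
Seller's account: goods 246296.46 + inland to port 987.59 + export clearance 362.39 + origin terminal 801.56 + freight 683.01 = 249131.01
Buyer's account: brokerage 351.96 + duty 5540.11 + delivery 1473.90 = 7365.97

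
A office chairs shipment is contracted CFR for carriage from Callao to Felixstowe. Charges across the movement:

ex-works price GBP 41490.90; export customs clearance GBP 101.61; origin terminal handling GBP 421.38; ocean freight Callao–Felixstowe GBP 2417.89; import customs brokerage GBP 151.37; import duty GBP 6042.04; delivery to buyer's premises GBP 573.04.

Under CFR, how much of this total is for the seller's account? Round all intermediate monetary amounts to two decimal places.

CFR: the seller pays costs through ocean freight to the destination port, but not insurance.
Seller's account: goods 41490.90 + export clearance 101.61 + origin terminal 421.38 + freight 2417.89 = 44431.78
Buyer's account: brokerage 151.37 + duty 6042.04 + delivery 573.04 = 6766.45

Seller's account: GBP 44431.78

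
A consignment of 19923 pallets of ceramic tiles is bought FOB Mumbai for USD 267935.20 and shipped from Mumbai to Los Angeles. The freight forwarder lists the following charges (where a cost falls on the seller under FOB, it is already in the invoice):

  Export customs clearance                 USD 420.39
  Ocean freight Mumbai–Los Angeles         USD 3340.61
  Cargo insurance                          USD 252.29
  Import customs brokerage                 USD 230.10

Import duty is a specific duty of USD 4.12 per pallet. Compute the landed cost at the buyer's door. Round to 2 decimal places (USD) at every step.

FOB: the seller bears costs until goods are on board at the origin port; the buyer bears freight, insurance and all costs thereafter.
Already in the invoice (seller's account under FOB): export clearance — exclude.
CIF value = FOB price + freight + insurance = 267935.20 + 3340.61 + 252.29 = 271528.10
Import duty = 19923 × 4.12 = 82082.76
Buyer bears: freight 3340.61 + insurance 252.29 + brokerage 230.10 + duty 82082.76 = 85905.76
Landed cost = invoice 267935.20 + 85905.76 = 353840.96

Total landed cost: USD 353840.96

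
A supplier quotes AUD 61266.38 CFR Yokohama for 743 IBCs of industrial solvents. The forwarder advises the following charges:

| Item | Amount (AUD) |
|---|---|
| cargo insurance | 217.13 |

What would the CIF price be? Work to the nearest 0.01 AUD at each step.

From CFR to CIF, the seller additionally bears: insurance.
CIF price = 61266.38 + 217.13 = 61483.51

CIF price: AUD 61483.51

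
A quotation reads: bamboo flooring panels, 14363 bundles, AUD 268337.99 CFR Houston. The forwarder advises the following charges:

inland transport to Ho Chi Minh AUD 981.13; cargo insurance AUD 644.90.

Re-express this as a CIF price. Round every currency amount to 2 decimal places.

Not relevant to the conversion: inland to port — on the seller under both CFR and CIF; already in the CFR price and stays in the CIF price.
From CFR to CIF, the seller additionally bears: insurance.
CIF price = 268337.99 + 644.90 = 268982.89

CIF price: AUD 268982.89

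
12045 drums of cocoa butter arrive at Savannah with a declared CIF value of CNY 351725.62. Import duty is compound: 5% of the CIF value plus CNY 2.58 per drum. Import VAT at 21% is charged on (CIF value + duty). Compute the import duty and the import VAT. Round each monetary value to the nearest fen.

Import duty: CNY 48662.38; import VAT: CNY 84081.48

Ad valorem component: 351725.62 × 5% = 17586.28
Specific component: 12045 × 2.58 = 31076.10
Import duty = 17586.28 + 31076.10 = 48662.38
VAT base = CIF + duty = 351725.62 + 48662.38 = 400388.00
Import VAT = 400388.00 × 21% = 84081.48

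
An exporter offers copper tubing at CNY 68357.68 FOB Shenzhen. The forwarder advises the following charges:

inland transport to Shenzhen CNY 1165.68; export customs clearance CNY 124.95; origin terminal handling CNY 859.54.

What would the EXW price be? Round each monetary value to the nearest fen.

From FOB to EXW, the seller no longer bears: inland to port, export clearance, origin terminal.
EXW price = 68357.68 − 1165.68 − 124.95 − 859.54 = 66207.51

EXW price: CNY 66207.51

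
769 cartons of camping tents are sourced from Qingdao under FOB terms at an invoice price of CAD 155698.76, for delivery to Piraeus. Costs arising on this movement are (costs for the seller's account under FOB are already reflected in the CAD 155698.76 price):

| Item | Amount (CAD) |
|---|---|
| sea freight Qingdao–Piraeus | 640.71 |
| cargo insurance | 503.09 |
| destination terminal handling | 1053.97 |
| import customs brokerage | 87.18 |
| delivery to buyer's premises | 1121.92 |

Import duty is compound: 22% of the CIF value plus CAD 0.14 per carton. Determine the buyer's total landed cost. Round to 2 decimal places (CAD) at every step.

FOB: the seller bears costs until goods are on board at the origin port; the buyer bears freight, insurance and all costs thereafter.
CIF value = FOB price + freight + insurance = 155698.76 + 640.71 + 503.09 = 156842.56
Ad valorem component: 156842.56 × 22% = 34505.36
Specific component: 769 × 0.14 = 107.66
Import duty = 34505.36 + 107.66 = 34613.02
Buyer bears: freight 640.71 + insurance 503.09 + destination terminal 1053.97 + brokerage 87.18 + delivery 1121.92 + duty 34613.02 = 38019.89
Landed cost = invoice 155698.76 + 38019.89 = 193718.65

Total landed cost: CAD 193718.65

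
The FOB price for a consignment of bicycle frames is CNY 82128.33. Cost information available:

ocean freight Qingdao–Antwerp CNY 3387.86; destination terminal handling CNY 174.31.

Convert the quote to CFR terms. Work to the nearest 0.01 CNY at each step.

CFR price: CNY 85516.19

Not relevant to the conversion: destination terminal — on the buyer under both terms; not part of either seller's price.
From FOB to CFR, the seller additionally bears: freight.
CFR price = 82128.33 + 3387.86 = 85516.19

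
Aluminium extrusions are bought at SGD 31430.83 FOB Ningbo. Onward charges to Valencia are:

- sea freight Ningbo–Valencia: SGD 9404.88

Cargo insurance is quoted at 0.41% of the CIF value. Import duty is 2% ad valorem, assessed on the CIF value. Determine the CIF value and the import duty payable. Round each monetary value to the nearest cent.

Let C be the CIF value. C = FOB price + freight + 0.41% × C
C − 0.41% × C = 31430.83 + 9404.88
0.9959 × C = 40835.71
C = 40835.71 / 0.9959 = 41003.83
Insurance premium = 0.41% × 41003.83 = 168.12
Import duty = 41003.83 × 2% = 820.08

CIF value: SGD 41003.83; import duty: SGD 820.08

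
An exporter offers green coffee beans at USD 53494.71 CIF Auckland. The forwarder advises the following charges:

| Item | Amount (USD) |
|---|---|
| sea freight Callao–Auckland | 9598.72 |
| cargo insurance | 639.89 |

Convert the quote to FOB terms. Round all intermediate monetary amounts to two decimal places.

From CIF to FOB, the seller no longer bears: freight, insurance.
FOB price = 53494.71 − 9598.72 − 639.89 = 43256.10

FOB price: USD 43256.10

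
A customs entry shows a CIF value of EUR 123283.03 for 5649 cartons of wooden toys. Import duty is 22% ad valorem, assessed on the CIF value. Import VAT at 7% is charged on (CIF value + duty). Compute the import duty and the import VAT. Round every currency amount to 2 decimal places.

Import duty: EUR 27122.27; import VAT: EUR 10528.37

Import duty = 123283.03 × 22% = 27122.27
VAT base = CIF + duty = 123283.03 + 27122.27 = 150405.30
Import VAT = 150405.30 × 7% = 10528.37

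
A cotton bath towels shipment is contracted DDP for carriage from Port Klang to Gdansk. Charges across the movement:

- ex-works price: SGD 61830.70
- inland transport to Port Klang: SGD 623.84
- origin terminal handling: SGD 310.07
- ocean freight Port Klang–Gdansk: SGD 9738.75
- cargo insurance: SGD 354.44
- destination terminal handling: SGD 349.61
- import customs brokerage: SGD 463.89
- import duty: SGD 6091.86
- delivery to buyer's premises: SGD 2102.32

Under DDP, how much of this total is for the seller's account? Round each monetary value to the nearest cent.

DDP: the seller bears all costs including import duty.
Seller's account: goods 61830.70 + inland to port 623.84 + origin terminal 310.07 + freight 9738.75 + insurance 354.44 + destination terminal 349.61 + brokerage 463.89 + duty 6091.86 + delivery 2102.32 = 81865.48
Buyer's account: 0.00

Seller's account: SGD 81865.48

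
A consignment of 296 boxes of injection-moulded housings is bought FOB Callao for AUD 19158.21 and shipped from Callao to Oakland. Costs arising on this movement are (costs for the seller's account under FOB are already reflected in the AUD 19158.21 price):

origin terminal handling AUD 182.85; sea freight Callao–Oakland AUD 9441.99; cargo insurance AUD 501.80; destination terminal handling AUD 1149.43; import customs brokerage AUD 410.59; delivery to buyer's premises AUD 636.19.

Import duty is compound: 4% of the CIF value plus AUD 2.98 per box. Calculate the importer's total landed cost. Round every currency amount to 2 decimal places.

Total landed cost: AUD 33344.37

FOB: the seller bears costs until goods are on board at the origin port; the buyer bears freight, insurance and all costs thereafter.
Already in the invoice (seller's account under FOB): origin terminal — exclude.
CIF value = FOB price + freight + insurance = 19158.21 + 9441.99 + 501.80 = 29102.00
Ad valorem component: 29102.00 × 4% = 1164.08
Specific component: 296 × 2.98 = 882.08
Import duty = 1164.08 + 882.08 = 2046.16
Buyer bears: freight 9441.99 + insurance 501.80 + destination terminal 1149.43 + brokerage 410.59 + delivery 636.19 + duty 2046.16 = 14186.16
Landed cost = invoice 19158.21 + 14186.16 = 33344.37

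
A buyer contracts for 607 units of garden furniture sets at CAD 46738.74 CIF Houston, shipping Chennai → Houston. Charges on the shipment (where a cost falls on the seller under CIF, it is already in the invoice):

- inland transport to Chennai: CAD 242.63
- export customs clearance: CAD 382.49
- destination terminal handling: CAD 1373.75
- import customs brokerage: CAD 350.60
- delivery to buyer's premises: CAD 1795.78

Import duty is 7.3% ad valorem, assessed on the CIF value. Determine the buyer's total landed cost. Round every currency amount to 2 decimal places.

CIF: the seller pays costs through ocean freight and marine insurance to the destination port.
Already in the invoice (seller's account under CIF): inland to port, export clearance — exclude.
The CIF price already equals the CIF value: 46738.74
Import duty = 46738.74 × 7.3% = 3411.93
Buyer bears: destination terminal 1373.75 + brokerage 350.60 + delivery 1795.78 + duty 3411.93 = 6932.06
Landed cost = invoice 46738.74 + 6932.06 = 53670.80

Total landed cost: CAD 53670.80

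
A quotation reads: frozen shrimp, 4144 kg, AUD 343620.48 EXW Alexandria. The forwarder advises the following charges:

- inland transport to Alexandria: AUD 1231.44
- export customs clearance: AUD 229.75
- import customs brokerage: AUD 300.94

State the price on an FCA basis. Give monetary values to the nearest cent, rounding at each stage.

Not relevant to the conversion: brokerage — on the buyer under both terms; not part of either seller's price.
From EXW to FCA, the seller additionally bears: inland to port, export clearance.
FCA price = 343620.48 + 1231.44 + 229.75 = 345081.67

FCA price: AUD 345081.67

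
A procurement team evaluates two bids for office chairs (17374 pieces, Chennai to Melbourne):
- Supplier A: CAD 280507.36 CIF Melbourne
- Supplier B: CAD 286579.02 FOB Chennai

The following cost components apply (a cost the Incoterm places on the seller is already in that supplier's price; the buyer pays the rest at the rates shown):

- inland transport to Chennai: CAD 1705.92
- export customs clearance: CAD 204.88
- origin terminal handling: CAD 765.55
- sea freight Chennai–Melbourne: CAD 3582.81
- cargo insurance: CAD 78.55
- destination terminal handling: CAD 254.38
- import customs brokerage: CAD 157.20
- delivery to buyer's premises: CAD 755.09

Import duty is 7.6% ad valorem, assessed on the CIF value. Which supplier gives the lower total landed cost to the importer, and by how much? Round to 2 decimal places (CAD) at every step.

Supplier A is cheaper by CAD 10472.73

Supplier A (CIF):
The CIF price already equals the CIF value: 280507.36
Import duty = 280507.36 × 7.6% = 21318.56
Buyer bears (A): 254.38 + 157.20 + 755.09 = 1166.67
Landed cost (A) = invoice 280507.36 + 1166.67 + duty 21318.56 = 302992.59
Supplier B (FOB):
CIF value = FOB price + freight + insurance = 286579.02 + 3582.81 + 78.55 = 290240.38
Import duty = 290240.38 × 7.6% = 22058.27
Buyer bears (B): 3582.81 + 78.55 + 254.38 + 157.20 + 755.09 = 4828.03
Landed cost (B) = invoice 286579.02 + 4828.03 + duty 22058.27 = 313465.32
Difference = |302992.59 − 313465.32| = 10472.73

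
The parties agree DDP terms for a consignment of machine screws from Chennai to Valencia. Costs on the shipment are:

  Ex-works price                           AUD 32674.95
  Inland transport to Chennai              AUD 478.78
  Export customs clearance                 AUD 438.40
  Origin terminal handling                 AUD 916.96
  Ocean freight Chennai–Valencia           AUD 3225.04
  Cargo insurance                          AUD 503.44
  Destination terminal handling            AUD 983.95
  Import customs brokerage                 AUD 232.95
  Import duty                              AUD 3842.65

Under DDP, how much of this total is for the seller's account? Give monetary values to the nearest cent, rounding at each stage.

DDP: the seller bears all costs including import duty.
Seller's account: goods 32674.95 + inland to port 478.78 + export clearance 438.40 + origin terminal 916.96 + freight 3225.04 + insurance 503.44 + destination terminal 983.95 + brokerage 232.95 + duty 3842.65 = 43297.12
Buyer's account: 0.00

Seller's account: AUD 43297.12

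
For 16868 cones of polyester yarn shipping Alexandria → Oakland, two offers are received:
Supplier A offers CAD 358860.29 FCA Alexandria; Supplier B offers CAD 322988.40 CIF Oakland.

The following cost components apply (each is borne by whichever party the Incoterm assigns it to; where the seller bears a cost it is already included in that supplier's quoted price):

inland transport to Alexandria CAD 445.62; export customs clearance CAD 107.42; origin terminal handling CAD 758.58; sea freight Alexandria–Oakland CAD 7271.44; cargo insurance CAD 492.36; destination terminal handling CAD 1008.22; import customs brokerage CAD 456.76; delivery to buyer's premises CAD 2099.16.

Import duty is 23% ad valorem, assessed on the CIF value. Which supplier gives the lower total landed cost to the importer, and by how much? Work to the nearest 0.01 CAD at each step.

Supplier A (FCA):
CIF value = FCA price + origin terminal + freight + insurance = 358860.29 + 758.58 + 7271.44 + 492.36 = 367382.67
Import duty = 367382.67 × 23% = 84498.01
Buyer bears (A): 758.58 + 7271.44 + 492.36 + 1008.22 + 456.76 + 2099.16 = 12086.52
Landed cost (A) = invoice 358860.29 + 12086.52 + duty 84498.01 = 455444.82
Supplier B (CIF):
The CIF price already equals the CIF value: 322988.40
Import duty = 322988.40 × 23% = 74287.33
Buyer bears (B): 1008.22 + 456.76 + 2099.16 = 3564.14
Landed cost (B) = invoice 322988.40 + 3564.14 + duty 74287.33 = 400839.87
Difference = |455444.82 − 400839.87| = 54604.95

Supplier B is cheaper by CAD 54604.95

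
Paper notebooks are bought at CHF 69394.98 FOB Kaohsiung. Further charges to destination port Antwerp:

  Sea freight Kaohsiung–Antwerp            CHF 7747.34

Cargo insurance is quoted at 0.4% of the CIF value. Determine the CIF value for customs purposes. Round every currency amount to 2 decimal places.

Let C be the CIF value. C = FOB price + freight + 0.4% × C
C − 0.4% × C = 69394.98 + 7747.34
0.996 × C = 77142.32
C = 77142.32 / 0.996 = 77452.13
Insurance premium = 0.4% × 77452.13 = 309.81

CIF value: CHF 77452.13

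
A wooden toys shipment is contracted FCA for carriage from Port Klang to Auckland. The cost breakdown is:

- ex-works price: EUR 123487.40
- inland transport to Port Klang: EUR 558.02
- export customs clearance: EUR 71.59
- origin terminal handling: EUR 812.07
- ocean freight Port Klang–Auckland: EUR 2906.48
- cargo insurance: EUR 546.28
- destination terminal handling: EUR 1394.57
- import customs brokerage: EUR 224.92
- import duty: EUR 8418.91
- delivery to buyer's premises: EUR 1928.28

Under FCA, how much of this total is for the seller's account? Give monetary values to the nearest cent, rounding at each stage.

Seller's account: EUR 124117.01

FCA: the seller delivers export-cleared goods to the carrier; the buyer bears costs from that point.
Seller's account: goods 123487.40 + inland to port 558.02 + export clearance 71.59 = 124117.01
Buyer's account: origin terminal 812.07 + freight 2906.48 + insurance 546.28 + destination terminal 1394.57 + brokerage 224.92 + duty 8418.91 + delivery 1928.28 = 16231.51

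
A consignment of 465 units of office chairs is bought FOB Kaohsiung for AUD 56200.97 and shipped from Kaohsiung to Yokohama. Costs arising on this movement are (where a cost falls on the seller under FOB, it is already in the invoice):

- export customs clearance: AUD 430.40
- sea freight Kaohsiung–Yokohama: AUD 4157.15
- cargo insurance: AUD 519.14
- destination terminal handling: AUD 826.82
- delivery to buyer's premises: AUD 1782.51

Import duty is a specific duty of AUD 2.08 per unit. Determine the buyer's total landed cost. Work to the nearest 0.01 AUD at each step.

FOB: the seller bears costs until goods are on board at the origin port; the buyer bears freight, insurance and all costs thereafter.
Already in the invoice (seller's account under FOB): export clearance — exclude.
CIF value = FOB price + freight + insurance = 56200.97 + 4157.15 + 519.14 = 60877.26
Import duty = 465 × 2.08 = 967.20
Buyer bears: freight 4157.15 + insurance 519.14 + destination terminal 826.82 + delivery 1782.51 + duty 967.20 = 8252.82
Landed cost = invoice 56200.97 + 8252.82 = 64453.79

Total landed cost: AUD 64453.79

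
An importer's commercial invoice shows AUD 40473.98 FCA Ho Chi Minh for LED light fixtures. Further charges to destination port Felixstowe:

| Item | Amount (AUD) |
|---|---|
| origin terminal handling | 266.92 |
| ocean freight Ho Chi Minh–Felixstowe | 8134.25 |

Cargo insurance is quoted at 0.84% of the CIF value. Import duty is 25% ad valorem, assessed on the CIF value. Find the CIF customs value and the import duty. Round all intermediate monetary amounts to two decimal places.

Let C be the CIF value. C = FCA price + pre-shipment costs + freight + 0.84% × C
C − 0.84% × C = 40473.98 + 266.92 + 8134.25
0.9916 × C = 48875.15
C = 48875.15 / 0.9916 = 49289.18
Insurance premium = 0.84% × 49289.18 = 414.03
Import duty = 49289.18 × 25% = 12322.30

CIF value: AUD 49289.18; import duty: AUD 12322.30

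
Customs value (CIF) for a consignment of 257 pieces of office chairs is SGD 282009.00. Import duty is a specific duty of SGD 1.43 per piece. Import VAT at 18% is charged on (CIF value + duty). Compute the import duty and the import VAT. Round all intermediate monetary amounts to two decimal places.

Import duty: SGD 367.51; import VAT: SGD 50827.77

Import duty = 257 × 1.43 = 367.51
VAT base = CIF + duty = 282009.00 + 367.51 = 282376.51
Import VAT = 282376.51 × 18% = 50827.77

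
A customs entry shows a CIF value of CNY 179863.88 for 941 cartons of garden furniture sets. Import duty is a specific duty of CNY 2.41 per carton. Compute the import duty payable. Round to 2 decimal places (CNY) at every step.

Import duty: CNY 2267.81

Import duty = 941 × 2.41 = 2267.81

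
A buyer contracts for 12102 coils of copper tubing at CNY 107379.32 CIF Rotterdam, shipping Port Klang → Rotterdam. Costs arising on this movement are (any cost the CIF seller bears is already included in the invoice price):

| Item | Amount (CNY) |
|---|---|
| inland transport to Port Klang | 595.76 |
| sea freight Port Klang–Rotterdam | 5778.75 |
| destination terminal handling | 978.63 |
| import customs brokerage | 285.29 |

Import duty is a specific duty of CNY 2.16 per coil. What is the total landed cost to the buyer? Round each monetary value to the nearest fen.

CIF: the seller pays costs through ocean freight and marine insurance to the destination port.
Already in the invoice (seller's account under CIF): inland to port, freight — exclude.
The CIF price already equals the CIF value: 107379.32
Import duty = 12102 × 2.16 = 26140.32
Buyer bears: destination terminal 978.63 + brokerage 285.29 + duty 26140.32 = 27404.24
Landed cost = invoice 107379.32 + 27404.24 = 134783.56

Total landed cost: CNY 134783.56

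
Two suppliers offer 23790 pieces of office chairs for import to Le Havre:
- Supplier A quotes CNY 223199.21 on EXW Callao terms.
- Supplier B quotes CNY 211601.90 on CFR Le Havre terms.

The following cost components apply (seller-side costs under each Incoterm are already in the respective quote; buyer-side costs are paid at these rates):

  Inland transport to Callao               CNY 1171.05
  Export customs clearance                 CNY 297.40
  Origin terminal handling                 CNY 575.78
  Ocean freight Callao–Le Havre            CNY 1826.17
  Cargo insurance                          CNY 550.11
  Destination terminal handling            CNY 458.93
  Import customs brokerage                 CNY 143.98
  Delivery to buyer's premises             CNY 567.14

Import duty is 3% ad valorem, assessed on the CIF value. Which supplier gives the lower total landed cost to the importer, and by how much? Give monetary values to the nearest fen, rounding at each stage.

Supplier B is cheaper by CNY 15931.74

Supplier A (EXW):
CIF value = EXW price + inland to port + export clearance + origin terminal + freight + insurance = 223199.21 + 1171.05 + 297.40 + 575.78 + 1826.17 + 550.11 = 227619.72
Import duty = 227619.72 × 3% = 6828.59
Buyer bears (A): 1171.05 + 297.40 + 575.78 + 1826.17 + 550.11 + 458.93 + 143.98 + 567.14 = 5590.56
Landed cost (A) = invoice 223199.21 + 5590.56 + duty 6828.59 = 235618.36
Supplier B (CFR):
CIF value = CFR price + insurance = 211601.90 + 550.11 = 212152.01
Import duty = 212152.01 × 3% = 6364.56
Buyer bears (B): 550.11 + 458.93 + 143.98 + 567.14 = 1720.16
Landed cost (B) = invoice 211601.90 + 1720.16 + duty 6364.56 = 219686.62
Difference = |235618.36 − 219686.62| = 15931.74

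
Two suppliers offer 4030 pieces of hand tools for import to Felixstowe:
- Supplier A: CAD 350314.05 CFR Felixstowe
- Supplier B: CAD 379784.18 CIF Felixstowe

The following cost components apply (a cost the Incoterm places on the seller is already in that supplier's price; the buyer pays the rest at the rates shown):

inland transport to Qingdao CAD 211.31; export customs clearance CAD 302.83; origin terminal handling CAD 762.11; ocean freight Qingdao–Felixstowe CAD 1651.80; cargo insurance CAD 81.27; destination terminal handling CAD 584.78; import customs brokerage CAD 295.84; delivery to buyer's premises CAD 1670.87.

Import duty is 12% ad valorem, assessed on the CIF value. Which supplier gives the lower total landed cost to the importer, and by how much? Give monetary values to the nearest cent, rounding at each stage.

Supplier A (CFR):
CIF value = CFR price + insurance = 350314.05 + 81.27 = 350395.32
Import duty = 350395.32 × 12% = 42047.44
Buyer bears (A): 81.27 + 584.78 + 295.84 + 1670.87 = 2632.76
Landed cost (A) = invoice 350314.05 + 2632.76 + duty 42047.44 = 394994.25
Supplier B (CIF):
The CIF price already equals the CIF value: 379784.18
Import duty = 379784.18 × 12% = 45574.10
Buyer bears (B): 584.78 + 295.84 + 1670.87 = 2551.49
Landed cost (B) = invoice 379784.18 + 2551.49 + duty 45574.10 = 427909.77
Difference = |394994.25 − 427909.77| = 32915.52

Supplier A is cheaper by CAD 32915.52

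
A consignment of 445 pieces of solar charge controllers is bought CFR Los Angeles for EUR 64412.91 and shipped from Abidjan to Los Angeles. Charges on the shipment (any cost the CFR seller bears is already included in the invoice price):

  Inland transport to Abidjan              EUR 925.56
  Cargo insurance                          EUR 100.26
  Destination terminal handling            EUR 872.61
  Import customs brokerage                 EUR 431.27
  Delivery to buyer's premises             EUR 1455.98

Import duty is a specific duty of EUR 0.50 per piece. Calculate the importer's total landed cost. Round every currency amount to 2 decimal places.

CFR: the seller pays costs through ocean freight to the destination port, but not insurance.
Already in the invoice (seller's account under CFR): inland to port — exclude.
CIF value = CFR price + insurance = 64412.91 + 100.26 = 64513.17
Import duty = 445 × 0.50 = 222.50
Buyer bears: insurance 100.26 + destination terminal 872.61 + brokerage 431.27 + delivery 1455.98 + duty 222.50 = 3082.62
Landed cost = invoice 64412.91 + 3082.62 = 67495.53

Total landed cost: EUR 67495.53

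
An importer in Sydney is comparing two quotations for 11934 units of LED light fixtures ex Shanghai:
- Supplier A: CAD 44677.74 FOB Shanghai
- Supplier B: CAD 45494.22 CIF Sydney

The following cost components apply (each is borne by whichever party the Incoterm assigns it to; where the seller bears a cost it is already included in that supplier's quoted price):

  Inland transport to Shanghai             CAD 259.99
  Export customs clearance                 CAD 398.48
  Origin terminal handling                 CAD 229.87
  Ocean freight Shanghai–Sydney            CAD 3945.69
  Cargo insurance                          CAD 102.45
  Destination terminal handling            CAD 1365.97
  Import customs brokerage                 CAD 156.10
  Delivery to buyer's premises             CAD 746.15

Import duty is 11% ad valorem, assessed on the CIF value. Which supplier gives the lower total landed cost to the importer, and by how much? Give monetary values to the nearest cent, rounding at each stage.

Supplier A (FOB):
CIF value = FOB price + freight + insurance = 44677.74 + 3945.69 + 102.45 = 48725.88
Import duty = 48725.88 × 11% = 5359.85
Buyer bears (A): 3945.69 + 102.45 + 1365.97 + 156.10 + 746.15 = 6316.36
Landed cost (A) = invoice 44677.74 + 6316.36 + duty 5359.85 = 56353.95
Supplier B (CIF):
The CIF price already equals the CIF value: 45494.22
Import duty = 45494.22 × 11% = 5004.36
Buyer bears (B): 1365.97 + 156.10 + 746.15 = 2268.22
Landed cost (B) = invoice 45494.22 + 2268.22 + duty 5004.36 = 52766.80
Difference = |56353.95 − 52766.80| = 3587.15

Supplier B is cheaper by CAD 3587.15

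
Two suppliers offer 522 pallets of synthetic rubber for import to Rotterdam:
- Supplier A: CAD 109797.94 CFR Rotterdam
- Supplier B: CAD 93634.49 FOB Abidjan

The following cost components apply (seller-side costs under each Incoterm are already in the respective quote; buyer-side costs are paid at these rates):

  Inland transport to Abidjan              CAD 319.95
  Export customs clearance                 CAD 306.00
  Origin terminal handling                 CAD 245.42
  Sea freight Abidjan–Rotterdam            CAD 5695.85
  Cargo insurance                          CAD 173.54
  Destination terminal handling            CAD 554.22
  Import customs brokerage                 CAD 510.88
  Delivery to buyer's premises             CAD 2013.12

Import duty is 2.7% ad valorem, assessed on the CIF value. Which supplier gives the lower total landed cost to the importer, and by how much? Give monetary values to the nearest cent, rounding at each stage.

Supplier B is cheaper by CAD 10750.23

Supplier A (CFR):
CIF value = CFR price + insurance = 109797.94 + 173.54 = 109971.48
Import duty = 109971.48 × 2.7% = 2969.23
Buyer bears (A): 173.54 + 554.22 + 510.88 + 2013.12 = 3251.76
Landed cost (A) = invoice 109797.94 + 3251.76 + duty 2969.23 = 116018.93
Supplier B (FOB):
CIF value = FOB price + freight + insurance = 93634.49 + 5695.85 + 173.54 = 99503.88
Import duty = 99503.88 × 2.7% = 2686.60
Buyer bears (B): 5695.85 + 173.54 + 554.22 + 510.88 + 2013.12 = 8947.61
Landed cost (B) = invoice 93634.49 + 8947.61 + duty 2686.60 = 105268.70
Difference = |116018.93 − 105268.70| = 10750.23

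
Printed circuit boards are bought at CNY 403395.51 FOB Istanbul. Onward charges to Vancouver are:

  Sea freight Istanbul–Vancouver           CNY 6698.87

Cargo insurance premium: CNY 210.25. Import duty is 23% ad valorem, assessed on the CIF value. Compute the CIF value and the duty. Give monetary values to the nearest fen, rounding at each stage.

CIF value: CNY 410304.63; import duty: CNY 94370.06

CIF = FOB price + freight + insurance
CIF = 403395.51 + 6698.87 + 210.25 = 410304.63
Import duty = 410304.63 × 23% = 94370.06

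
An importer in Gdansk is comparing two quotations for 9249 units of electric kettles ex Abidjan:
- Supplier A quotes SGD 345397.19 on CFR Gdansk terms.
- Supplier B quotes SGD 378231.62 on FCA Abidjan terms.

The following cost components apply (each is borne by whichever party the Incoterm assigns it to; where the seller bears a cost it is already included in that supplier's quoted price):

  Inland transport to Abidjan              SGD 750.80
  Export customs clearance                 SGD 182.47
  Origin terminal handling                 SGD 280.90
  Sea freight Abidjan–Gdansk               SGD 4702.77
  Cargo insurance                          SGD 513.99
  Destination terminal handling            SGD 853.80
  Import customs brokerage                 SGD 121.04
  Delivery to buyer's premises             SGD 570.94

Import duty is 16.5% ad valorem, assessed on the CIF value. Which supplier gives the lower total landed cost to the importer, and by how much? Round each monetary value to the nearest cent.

Supplier A (CFR):
CIF value = CFR price + insurance = 345397.19 + 513.99 = 345911.18
Import duty = 345911.18 × 16.5% = 57075.34
Buyer bears (A): 513.99 + 853.80 + 121.04 + 570.94 = 2059.77
Landed cost (A) = invoice 345397.19 + 2059.77 + duty 57075.34 = 404532.30
Supplier B (FCA):
CIF value = FCA price + origin terminal + freight + insurance = 378231.62 + 280.90 + 4702.77 + 513.99 = 383729.28
Import duty = 383729.28 × 16.5% = 63315.33
Buyer bears (B): 280.90 + 4702.77 + 513.99 + 853.80 + 121.04 + 570.94 = 7043.44
Landed cost (B) = invoice 378231.62 + 7043.44 + duty 63315.33 = 448590.39
Difference = |404532.30 − 448590.39| = 44058.09

Supplier A is cheaper by SGD 44058.09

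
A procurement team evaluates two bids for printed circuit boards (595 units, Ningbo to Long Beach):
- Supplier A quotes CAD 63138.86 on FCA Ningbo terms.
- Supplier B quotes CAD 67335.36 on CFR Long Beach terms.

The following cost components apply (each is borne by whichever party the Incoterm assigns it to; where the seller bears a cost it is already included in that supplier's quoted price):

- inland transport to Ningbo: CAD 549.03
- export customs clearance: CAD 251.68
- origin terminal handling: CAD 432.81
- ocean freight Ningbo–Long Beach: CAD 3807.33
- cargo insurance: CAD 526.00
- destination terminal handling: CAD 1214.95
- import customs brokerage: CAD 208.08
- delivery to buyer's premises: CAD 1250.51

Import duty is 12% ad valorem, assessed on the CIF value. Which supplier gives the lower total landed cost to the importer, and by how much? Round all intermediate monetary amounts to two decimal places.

Supplier A (FCA):
CIF value = FCA price + origin terminal + freight + insurance = 63138.86 + 432.81 + 3807.33 + 526.00 = 67905.00
Import duty = 67905.00 × 12% = 8148.60
Buyer bears (A): 432.81 + 3807.33 + 526.00 + 1214.95 + 208.08 + 1250.51 = 7439.68
Landed cost (A) = invoice 63138.86 + 7439.68 + duty 8148.60 = 78727.14
Supplier B (CFR):
CIF value = CFR price + insurance = 67335.36 + 526.00 = 67861.36
Import duty = 67861.36 × 12% = 8143.36
Buyer bears (B): 526.00 + 1214.95 + 208.08 + 1250.51 = 3199.54
Landed cost (B) = invoice 67335.36 + 3199.54 + duty 8143.36 = 78678.26
Difference = |78727.14 − 78678.26| = 48.88

Supplier B is cheaper by CAD 48.88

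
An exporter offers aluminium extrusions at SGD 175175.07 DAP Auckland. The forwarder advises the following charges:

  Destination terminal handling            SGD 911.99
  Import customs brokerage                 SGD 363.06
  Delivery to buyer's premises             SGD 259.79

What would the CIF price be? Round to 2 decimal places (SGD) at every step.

CIF price: SGD 174003.29

Not relevant to the conversion: brokerage — on the buyer under both terms; not part of either seller's price.
From DAP to CIF, the seller no longer bears: destination terminal, delivery.
CIF price = 175175.07 − 911.99 − 259.79 = 174003.29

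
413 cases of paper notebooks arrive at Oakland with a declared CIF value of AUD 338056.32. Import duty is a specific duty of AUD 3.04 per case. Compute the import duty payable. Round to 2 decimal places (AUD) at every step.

Import duty = 413 × 3.04 = 1255.52

Import duty: AUD 1255.52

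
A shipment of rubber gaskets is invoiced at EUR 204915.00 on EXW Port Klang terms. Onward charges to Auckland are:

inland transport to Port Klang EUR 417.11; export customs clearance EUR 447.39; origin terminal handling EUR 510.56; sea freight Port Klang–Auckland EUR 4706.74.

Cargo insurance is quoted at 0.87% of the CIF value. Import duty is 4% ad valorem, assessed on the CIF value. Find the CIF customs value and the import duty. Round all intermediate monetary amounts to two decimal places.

Let C be the CIF value. C = EXW price + pre-shipment costs + freight + 0.87% × C
C − 0.87% × C = 204915.00 + 417.11 + 447.39 + 510.56 + 4706.74
0.9913 × C = 210996.80
C = 210996.80 / 0.9913 = 212848.58
Insurance premium = 0.87% × 212848.58 = 1851.78
Import duty = 212848.58 × 4% = 8513.94

CIF value: EUR 212848.58; import duty: EUR 8513.94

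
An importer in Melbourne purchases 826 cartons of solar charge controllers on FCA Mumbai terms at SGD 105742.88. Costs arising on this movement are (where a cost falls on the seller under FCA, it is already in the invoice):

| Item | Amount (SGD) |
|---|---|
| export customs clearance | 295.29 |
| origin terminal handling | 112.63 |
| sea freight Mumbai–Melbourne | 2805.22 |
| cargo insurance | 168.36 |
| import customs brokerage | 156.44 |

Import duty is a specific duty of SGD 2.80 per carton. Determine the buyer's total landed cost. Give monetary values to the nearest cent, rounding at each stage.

FCA: the seller delivers export-cleared goods to the carrier; the buyer bears costs from that point.
Already in the invoice (seller's account under FCA): export clearance — exclude.
CIF value = FCA price + origin terminal + freight + insurance = 105742.88 + 112.63 + 2805.22 + 168.36 = 108829.09
Import duty = 826 × 2.80 = 2312.80
Buyer bears: origin terminal 112.63 + freight 2805.22 + insurance 168.36 + brokerage 156.44 + duty 2312.80 = 5555.45
Landed cost = invoice 105742.88 + 5555.45 = 111298.33

Total landed cost: SGD 111298.33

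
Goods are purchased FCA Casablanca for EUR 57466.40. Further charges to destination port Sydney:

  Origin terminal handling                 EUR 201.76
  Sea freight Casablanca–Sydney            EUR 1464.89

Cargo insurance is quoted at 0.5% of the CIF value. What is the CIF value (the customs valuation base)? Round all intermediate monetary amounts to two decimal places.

Let C be the CIF value. C = FCA price + pre-shipment costs + freight + 0.5% × C
C − 0.5% × C = 57466.40 + 201.76 + 1464.89
0.995 × C = 59133.05
C = 59133.05 / 0.995 = 59430.20
Insurance premium = 0.5% × 59430.20 = 297.15

CIF value: EUR 59430.20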